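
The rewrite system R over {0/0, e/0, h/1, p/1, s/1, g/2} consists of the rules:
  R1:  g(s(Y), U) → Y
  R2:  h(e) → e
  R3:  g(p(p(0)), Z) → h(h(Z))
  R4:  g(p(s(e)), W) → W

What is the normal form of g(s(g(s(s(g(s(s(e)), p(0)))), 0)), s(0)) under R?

1. g(s(g(s(s(g(s(s(e)), p(0)))), 0)), s(0))  →  g(s(s(g(s(s(e)), p(0)))), 0)   [R1 at ε]
2. g(s(s(g(s(s(e)), p(0)))), 0)  →  s(g(s(s(e)), p(0)))   [R1 at ε]
3. s(g(s(s(e)), p(0)))  →  s(s(e))   [R1 at 1]

s(s(e))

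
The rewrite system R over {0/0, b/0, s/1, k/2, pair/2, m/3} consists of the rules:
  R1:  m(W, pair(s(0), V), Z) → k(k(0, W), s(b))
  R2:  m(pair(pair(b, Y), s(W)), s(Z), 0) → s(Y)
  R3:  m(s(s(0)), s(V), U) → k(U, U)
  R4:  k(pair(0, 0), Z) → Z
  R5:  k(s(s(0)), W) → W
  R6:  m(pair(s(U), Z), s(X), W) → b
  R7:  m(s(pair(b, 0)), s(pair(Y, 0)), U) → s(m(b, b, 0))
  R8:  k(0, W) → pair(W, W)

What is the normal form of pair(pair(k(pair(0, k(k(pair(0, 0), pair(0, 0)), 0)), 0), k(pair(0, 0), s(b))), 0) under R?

1. pair(pair(k(pair(0, k(k(pair(0, 0), pair(0, 0)), 0)), 0), k(pair(0, 0), s(b))), 0)  →  pair(pair(k(pair(0, k(pair(0, 0), 0)), 0), k(pair(0, 0), s(b))), 0)   [R4 at 1.1.1.2.1]
2. pair(pair(k(pair(0, k(pair(0, 0), 0)), 0), k(pair(0, 0), s(b))), 0)  →  pair(pair(k(pair(0, 0), 0), k(pair(0, 0), s(b))), 0)   [R4 at 1.1.1.2]
3. pair(pair(k(pair(0, 0), 0), k(pair(0, 0), s(b))), 0)  →  pair(pair(0, k(pair(0, 0), s(b))), 0)   [R4 at 1.1]
4. pair(pair(0, k(pair(0, 0), s(b))), 0)  →  pair(pair(0, s(b)), 0)   [R4 at 1.2]

pair(pair(0, s(b)), 0)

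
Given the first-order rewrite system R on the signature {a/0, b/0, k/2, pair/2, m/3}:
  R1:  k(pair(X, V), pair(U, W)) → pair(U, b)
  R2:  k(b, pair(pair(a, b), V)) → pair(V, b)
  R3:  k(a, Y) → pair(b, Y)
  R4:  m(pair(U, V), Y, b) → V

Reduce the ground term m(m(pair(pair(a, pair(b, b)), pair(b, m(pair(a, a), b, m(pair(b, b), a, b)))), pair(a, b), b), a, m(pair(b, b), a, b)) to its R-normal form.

a

1. m(m(pair(pair(a, pair(b, b)), pair(b, m(pair(a, a), b, m(pair(b, b), a, b)))), pair(a, b), b), a, m(pair(b, b), a, b))  →  m(pair(b, m(pair(a, a), b, m(pair(b, b), a, b))), a, m(pair(b, b), a, b))   [R4 at 1]
2. m(pair(b, m(pair(a, a), b, m(pair(b, b), a, b))), a, m(pair(b, b), a, b))  →  m(pair(b, m(pair(a, a), b, b)), a, m(pair(b, b), a, b))   [R4 at 1.2.3]
3. m(pair(b, m(pair(a, a), b, b)), a, m(pair(b, b), a, b))  →  m(pair(b, a), a, m(pair(b, b), a, b))   [R4 at 1.2]
4. m(pair(b, a), a, m(pair(b, b), a, b))  →  m(pair(b, a), a, b)   [R4 at 3]
5. m(pair(b, a), a, b)  →  a   [R4 at ε]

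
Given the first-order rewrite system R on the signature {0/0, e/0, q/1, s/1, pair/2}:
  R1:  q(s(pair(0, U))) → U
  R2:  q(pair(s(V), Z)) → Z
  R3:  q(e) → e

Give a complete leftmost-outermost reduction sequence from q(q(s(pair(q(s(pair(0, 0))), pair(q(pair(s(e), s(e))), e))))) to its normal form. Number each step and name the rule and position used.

1. q(q(s(pair(q(s(pair(0, 0))), pair(q(pair(s(e), s(e))), e)))))  →  q(q(s(pair(0, pair(q(pair(s(e), s(e))), e)))))   [R1 at 1.1.1.1]
2. q(q(s(pair(0, pair(q(pair(s(e), s(e))), e)))))  →  q(pair(q(pair(s(e), s(e))), e))   [R1 at 1]
3. q(pair(q(pair(s(e), s(e))), e))  →  q(pair(s(e), e))   [R2 at 1.1]
4. q(pair(s(e), e))  →  e   [R2 at ε]

e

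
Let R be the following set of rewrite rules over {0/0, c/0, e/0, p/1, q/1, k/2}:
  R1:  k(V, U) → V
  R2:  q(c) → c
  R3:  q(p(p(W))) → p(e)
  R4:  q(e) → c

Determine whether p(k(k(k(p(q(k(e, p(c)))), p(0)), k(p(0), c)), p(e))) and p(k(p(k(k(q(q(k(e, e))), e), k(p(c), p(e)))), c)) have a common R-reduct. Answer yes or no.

Reduce t₁ = p(k(k(k(p(q(k(e, p(c)))), p(0)), k(p(0), c)), p(e))):
1. p(k(k(k(p(q(k(e, p(c)))), p(0)), k(p(0), c)), p(e)))  →  p(k(k(p(q(k(e, p(c)))), p(0)), k(p(0), c)))   [R1 at 1]
2. p(k(k(p(q(k(e, p(c)))), p(0)), k(p(0), c)))  →  p(k(p(q(k(e, p(c)))), p(0)))   [R1 at 1]
3. p(k(p(q(k(e, p(c)))), p(0)))  →  p(p(q(k(e, p(c)))))   [R1 at 1]
4. p(p(q(k(e, p(c)))))  →  p(p(q(e)))   [R1 at 1.1.1]
5. p(p(q(e)))  →  p(p(c))   [R4 at 1.1]

Reduce t₂ = p(k(p(k(k(q(q(k(e, e))), e), k(p(c), p(e)))), c)):
1. p(k(p(k(k(q(q(k(e, e))), e), k(p(c), p(e)))), c))  →  p(p(k(k(q(q(k(e, e))), e), k(p(c), p(e)))))   [R1 at 1]
2. p(p(k(k(q(q(k(e, e))), e), k(p(c), p(e)))))  →  p(p(k(q(q(k(e, e))), e)))   [R1 at 1.1]
3. p(p(k(q(q(k(e, e))), e)))  →  p(p(q(q(k(e, e)))))   [R1 at 1.1]
4. p(p(q(q(k(e, e)))))  →  p(p(q(q(e))))   [R1 at 1.1.1.1]
5. p(p(q(q(e))))  →  p(p(q(c)))   [R4 at 1.1.1]
6. p(p(q(c)))  →  p(p(c))   [R2 at 1.1]

yes — NF(t₁) = p(p(c)), NF(t₂) = p(p(c))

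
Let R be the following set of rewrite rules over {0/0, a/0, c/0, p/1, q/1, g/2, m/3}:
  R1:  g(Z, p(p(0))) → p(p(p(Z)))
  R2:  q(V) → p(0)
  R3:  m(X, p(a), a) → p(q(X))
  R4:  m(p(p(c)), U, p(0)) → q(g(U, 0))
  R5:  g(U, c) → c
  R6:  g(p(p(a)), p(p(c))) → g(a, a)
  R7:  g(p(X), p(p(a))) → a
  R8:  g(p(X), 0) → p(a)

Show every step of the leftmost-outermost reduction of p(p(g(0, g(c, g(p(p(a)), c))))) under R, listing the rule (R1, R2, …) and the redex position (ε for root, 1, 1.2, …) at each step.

1. p(p(g(0, g(c, g(p(p(a)), c)))))  →  p(p(g(0, g(c, c))))   [R5 at 1.1.2.2]
2. p(p(g(0, g(c, c))))  →  p(p(g(0, c)))   [R5 at 1.1.2]
3. p(p(g(0, c)))  →  p(p(c))   [R5 at 1.1]

p(p(c))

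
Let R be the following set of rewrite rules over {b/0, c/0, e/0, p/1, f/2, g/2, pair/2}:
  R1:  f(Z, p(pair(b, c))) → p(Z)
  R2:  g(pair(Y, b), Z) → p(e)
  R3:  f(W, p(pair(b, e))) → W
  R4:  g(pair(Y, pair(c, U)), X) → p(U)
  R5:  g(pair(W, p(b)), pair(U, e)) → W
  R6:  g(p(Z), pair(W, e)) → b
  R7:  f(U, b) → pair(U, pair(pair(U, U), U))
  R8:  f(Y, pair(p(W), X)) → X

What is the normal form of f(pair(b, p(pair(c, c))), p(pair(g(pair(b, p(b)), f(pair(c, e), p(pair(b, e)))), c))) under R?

p(pair(b, p(pair(c, c))))

1. f(pair(b, p(pair(c, c))), p(pair(g(pair(b, p(b)), f(pair(c, e), p(pair(b, e)))), c)))  →  f(pair(b, p(pair(c, c))), p(pair(g(pair(b, p(b)), pair(c, e)), c)))   [R3 at 2.1.1.2]
2. f(pair(b, p(pair(c, c))), p(pair(g(pair(b, p(b)), pair(c, e)), c)))  →  f(pair(b, p(pair(c, c))), p(pair(b, c)))   [R5 at 2.1.1]
3. f(pair(b, p(pair(c, c))), p(pair(b, c)))  →  p(pair(b, p(pair(c, c))))   [R1 at ε]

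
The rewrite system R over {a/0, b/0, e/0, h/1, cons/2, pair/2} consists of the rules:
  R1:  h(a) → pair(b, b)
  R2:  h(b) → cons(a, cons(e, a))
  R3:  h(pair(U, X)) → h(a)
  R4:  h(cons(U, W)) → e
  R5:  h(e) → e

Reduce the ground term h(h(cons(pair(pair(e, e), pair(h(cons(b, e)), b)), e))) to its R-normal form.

e

1. h(h(cons(pair(pair(e, e), pair(h(cons(b, e)), b)), e)))  →  h(e)   [R4 at 1]
2. h(e)  →  e   [R5 at ε]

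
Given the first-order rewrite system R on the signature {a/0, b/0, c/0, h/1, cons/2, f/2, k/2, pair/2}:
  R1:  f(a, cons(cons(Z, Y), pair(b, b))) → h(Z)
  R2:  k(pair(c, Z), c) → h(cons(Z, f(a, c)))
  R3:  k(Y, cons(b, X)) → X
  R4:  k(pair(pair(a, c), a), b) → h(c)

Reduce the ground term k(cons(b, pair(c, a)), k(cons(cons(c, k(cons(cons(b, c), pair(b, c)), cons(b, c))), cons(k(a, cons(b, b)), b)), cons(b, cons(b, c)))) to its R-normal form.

c

1. k(cons(b, pair(c, a)), k(cons(cons(c, k(cons(cons(b, c), pair(b, c)), cons(b, c))), cons(k(a, cons(b, b)), b)), cons(b, cons(b, c))))  →  k(cons(b, pair(c, a)), cons(b, c))   [R3 at 2]
2. k(cons(b, pair(c, a)), cons(b, c))  →  c   [R3 at ε]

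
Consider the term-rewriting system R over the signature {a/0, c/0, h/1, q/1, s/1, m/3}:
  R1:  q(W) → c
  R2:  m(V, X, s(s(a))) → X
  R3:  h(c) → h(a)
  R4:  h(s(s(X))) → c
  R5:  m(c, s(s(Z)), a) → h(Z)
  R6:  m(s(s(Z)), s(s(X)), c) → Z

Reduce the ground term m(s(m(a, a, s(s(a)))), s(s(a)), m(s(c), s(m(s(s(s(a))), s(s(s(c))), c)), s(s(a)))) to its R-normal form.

1. m(s(m(a, a, s(s(a)))), s(s(a)), m(s(c), s(m(s(s(s(a))), s(s(s(c))), c)), s(s(a))))  →  m(s(a), s(s(a)), m(s(c), s(m(s(s(s(a))), s(s(s(c))), c)), s(s(a))))   [R2 at 1.1]
2. m(s(a), s(s(a)), m(s(c), s(m(s(s(s(a))), s(s(s(c))), c)), s(s(a))))  →  m(s(a), s(s(a)), s(m(s(s(s(a))), s(s(s(c))), c)))   [R2 at 3]
3. m(s(a), s(s(a)), s(m(s(s(s(a))), s(s(s(c))), c)))  →  m(s(a), s(s(a)), s(s(a)))   [R6 at 3.1]
4. m(s(a), s(s(a)), s(s(a)))  →  s(s(a))   [R2 at ε]

s(s(a))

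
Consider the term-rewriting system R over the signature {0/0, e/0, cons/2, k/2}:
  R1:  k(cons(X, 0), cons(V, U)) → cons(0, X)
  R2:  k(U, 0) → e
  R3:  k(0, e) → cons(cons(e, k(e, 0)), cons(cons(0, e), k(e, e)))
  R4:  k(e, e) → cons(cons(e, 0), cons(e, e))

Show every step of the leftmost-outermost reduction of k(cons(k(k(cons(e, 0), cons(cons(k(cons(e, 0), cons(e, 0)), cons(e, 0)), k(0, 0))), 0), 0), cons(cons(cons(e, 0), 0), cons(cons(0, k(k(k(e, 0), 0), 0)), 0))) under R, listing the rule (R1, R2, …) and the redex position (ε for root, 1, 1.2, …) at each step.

1. k(cons(k(k(cons(e, 0), cons(cons(k(cons(e, 0), cons(e, 0)), cons(e, 0)), k(0, 0))), 0), 0), cons(cons(cons(e, 0), 0), cons(cons(0, k(k(k(e, 0), 0), 0)), 0)))  →  cons(0, k(k(cons(e, 0), cons(cons(k(cons(e, 0), cons(e, 0)), cons(e, 0)), k(0, 0))), 0))   [R1 at ε]
2. cons(0, k(k(cons(e, 0), cons(cons(k(cons(e, 0), cons(e, 0)), cons(e, 0)), k(0, 0))), 0))  →  cons(0, e)   [R2 at 2]

cons(0, e)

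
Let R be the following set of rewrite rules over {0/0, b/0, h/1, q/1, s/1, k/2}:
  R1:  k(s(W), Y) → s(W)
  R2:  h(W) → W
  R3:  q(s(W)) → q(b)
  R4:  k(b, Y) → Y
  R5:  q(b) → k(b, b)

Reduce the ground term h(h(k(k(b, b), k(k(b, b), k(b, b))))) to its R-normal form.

1. h(h(k(k(b, b), k(k(b, b), k(b, b)))))  →  h(k(k(b, b), k(k(b, b), k(b, b))))   [R2 at ε]
2. h(k(k(b, b), k(k(b, b), k(b, b))))  →  k(k(b, b), k(k(b, b), k(b, b)))   [R2 at ε]
3. k(k(b, b), k(k(b, b), k(b, b)))  →  k(b, k(k(b, b), k(b, b)))   [R4 at 1]
4. k(b, k(k(b, b), k(b, b)))  →  k(k(b, b), k(b, b))   [R4 at ε]
5. k(k(b, b), k(b, b))  →  k(b, k(b, b))   [R4 at 1]
6. k(b, k(b, b))  →  k(b, b)   [R4 at ε]
7. k(b, b)  →  b   [R4 at ε]

b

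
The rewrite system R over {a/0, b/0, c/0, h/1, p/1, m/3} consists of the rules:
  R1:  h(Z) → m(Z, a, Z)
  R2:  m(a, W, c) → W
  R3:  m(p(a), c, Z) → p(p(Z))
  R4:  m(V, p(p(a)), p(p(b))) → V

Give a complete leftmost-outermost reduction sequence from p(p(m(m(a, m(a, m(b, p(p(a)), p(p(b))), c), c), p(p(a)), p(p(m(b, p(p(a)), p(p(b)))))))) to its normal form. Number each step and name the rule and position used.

1. p(p(m(m(a, m(a, m(b, p(p(a)), p(p(b))), c), c), p(p(a)), p(p(m(b, p(p(a)), p(p(b))))))))  →  p(p(m(m(a, m(b, p(p(a)), p(p(b))), c), p(p(a)), p(p(m(b, p(p(a)), p(p(b))))))))   [R2 at 1.1.1]
2. p(p(m(m(a, m(b, p(p(a)), p(p(b))), c), p(p(a)), p(p(m(b, p(p(a)), p(p(b))))))))  →  p(p(m(m(b, p(p(a)), p(p(b))), p(p(a)), p(p(m(b, p(p(a)), p(p(b))))))))   [R2 at 1.1.1]
3. p(p(m(m(b, p(p(a)), p(p(b))), p(p(a)), p(p(m(b, p(p(a)), p(p(b))))))))  →  p(p(m(b, p(p(a)), p(p(m(b, p(p(a)), p(p(b))))))))   [R4 at 1.1.1]
4. p(p(m(b, p(p(a)), p(p(m(b, p(p(a)), p(p(b))))))))  →  p(p(m(b, p(p(a)), p(p(b)))))   [R4 at 1.1.3.1.1]
5. p(p(m(b, p(p(a)), p(p(b)))))  →  p(p(b))   [R4 at 1.1]

p(p(b))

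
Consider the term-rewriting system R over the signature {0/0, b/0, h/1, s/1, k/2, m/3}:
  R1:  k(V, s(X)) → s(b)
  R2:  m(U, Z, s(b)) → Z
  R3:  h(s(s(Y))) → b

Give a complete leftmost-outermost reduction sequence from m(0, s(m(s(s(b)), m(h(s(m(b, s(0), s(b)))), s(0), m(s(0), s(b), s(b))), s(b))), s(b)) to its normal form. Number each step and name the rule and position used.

1. m(0, s(m(s(s(b)), m(h(s(m(b, s(0), s(b)))), s(0), m(s(0), s(b), s(b))), s(b))), s(b))  →  s(m(s(s(b)), m(h(s(m(b, s(0), s(b)))), s(0), m(s(0), s(b), s(b))), s(b)))   [R2 at ε]
2. s(m(s(s(b)), m(h(s(m(b, s(0), s(b)))), s(0), m(s(0), s(b), s(b))), s(b)))  →  s(m(h(s(m(b, s(0), s(b)))), s(0), m(s(0), s(b), s(b))))   [R2 at 1]
3. s(m(h(s(m(b, s(0), s(b)))), s(0), m(s(0), s(b), s(b))))  →  s(m(h(s(s(0))), s(0), m(s(0), s(b), s(b))))   [R2 at 1.1.1.1]
4. s(m(h(s(s(0))), s(0), m(s(0), s(b), s(b))))  →  s(m(b, s(0), m(s(0), s(b), s(b))))   [R3 at 1.1]
5. s(m(b, s(0), m(s(0), s(b), s(b))))  →  s(m(b, s(0), s(b)))   [R2 at 1.3]
6. s(m(b, s(0), s(b)))  →  s(s(0))   [R2 at 1]

s(s(0))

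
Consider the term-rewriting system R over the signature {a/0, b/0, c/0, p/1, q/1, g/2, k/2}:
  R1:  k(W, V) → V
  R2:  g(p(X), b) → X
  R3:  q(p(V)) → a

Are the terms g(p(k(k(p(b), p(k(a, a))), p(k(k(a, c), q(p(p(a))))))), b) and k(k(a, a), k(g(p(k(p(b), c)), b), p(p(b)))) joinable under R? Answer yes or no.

Reduce t₁ = g(p(k(k(p(b), p(k(a, a))), p(k(k(a, c), q(p(p(a))))))), b):
1. g(p(k(k(p(b), p(k(a, a))), p(k(k(a, c), q(p(p(a))))))), b)  →  k(k(p(b), p(k(a, a))), p(k(k(a, c), q(p(p(a))))))   [R2 at ε]
2. k(k(p(b), p(k(a, a))), p(k(k(a, c), q(p(p(a))))))  →  p(k(k(a, c), q(p(p(a)))))   [R1 at ε]
3. p(k(k(a, c), q(p(p(a)))))  →  p(q(p(p(a))))   [R1 at 1]
4. p(q(p(p(a))))  →  p(a)   [R3 at 1]

Reduce t₂ = k(k(a, a), k(g(p(k(p(b), c)), b), p(p(b)))):
1. k(k(a, a), k(g(p(k(p(b), c)), b), p(p(b))))  →  k(g(p(k(p(b), c)), b), p(p(b)))   [R1 at ε]
2. k(g(p(k(p(b), c)), b), p(p(b)))  →  p(p(b))   [R1 at ε]

no — NF(t₁) = p(a), NF(t₂) = p(p(b))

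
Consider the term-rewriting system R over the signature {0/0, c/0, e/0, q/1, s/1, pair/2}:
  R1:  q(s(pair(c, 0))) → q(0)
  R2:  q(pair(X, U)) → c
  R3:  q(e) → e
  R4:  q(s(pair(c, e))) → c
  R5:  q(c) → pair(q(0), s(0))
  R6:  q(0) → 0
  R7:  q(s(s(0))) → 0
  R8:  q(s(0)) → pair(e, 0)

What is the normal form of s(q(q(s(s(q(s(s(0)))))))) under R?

s(0)

1. s(q(q(s(s(q(s(s(0))))))))  →  s(q(q(s(s(0)))))   [R7 at 1.1.1.1.1]
2. s(q(q(s(s(0)))))  →  s(q(0))   [R7 at 1.1]
3. s(q(0))  →  s(0)   [R6 at 1]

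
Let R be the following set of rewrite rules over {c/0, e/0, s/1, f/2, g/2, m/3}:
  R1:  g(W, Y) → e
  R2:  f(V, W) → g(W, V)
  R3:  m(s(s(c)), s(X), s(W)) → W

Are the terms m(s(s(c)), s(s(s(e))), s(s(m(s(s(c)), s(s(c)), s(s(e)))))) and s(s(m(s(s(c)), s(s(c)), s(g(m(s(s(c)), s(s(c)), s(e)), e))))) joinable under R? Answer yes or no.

Reduce t₁ = m(s(s(c)), s(s(s(e))), s(s(m(s(s(c)), s(s(c)), s(s(e)))))):
1. m(s(s(c)), s(s(s(e))), s(s(m(s(s(c)), s(s(c)), s(s(e))))))  →  s(m(s(s(c)), s(s(c)), s(s(e))))   [R3 at ε]
2. s(m(s(s(c)), s(s(c)), s(s(e))))  →  s(s(e))   [R3 at 1]

Reduce t₂ = s(s(m(s(s(c)), s(s(c)), s(g(m(s(s(c)), s(s(c)), s(e)), e))))):
1. s(s(m(s(s(c)), s(s(c)), s(g(m(s(s(c)), s(s(c)), s(e)), e)))))  →  s(s(g(m(s(s(c)), s(s(c)), s(e)), e)))   [R3 at 1.1]
2. s(s(g(m(s(s(c)), s(s(c)), s(e)), e)))  →  s(s(e))   [R1 at 1.1]

yes — NF(t₁) = s(s(e)), NF(t₂) = s(s(e))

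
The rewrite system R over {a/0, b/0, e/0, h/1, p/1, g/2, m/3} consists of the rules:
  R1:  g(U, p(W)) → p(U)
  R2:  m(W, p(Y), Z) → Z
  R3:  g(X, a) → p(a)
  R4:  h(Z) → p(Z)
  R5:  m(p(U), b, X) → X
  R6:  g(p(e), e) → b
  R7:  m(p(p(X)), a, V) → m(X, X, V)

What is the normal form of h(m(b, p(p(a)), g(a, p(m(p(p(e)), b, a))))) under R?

1. h(m(b, p(p(a)), g(a, p(m(p(p(e)), b, a)))))  →  p(m(b, p(p(a)), g(a, p(m(p(p(e)), b, a)))))   [R4 at ε]
2. p(m(b, p(p(a)), g(a, p(m(p(p(e)), b, a)))))  →  p(g(a, p(m(p(p(e)), b, a))))   [R2 at 1]
3. p(g(a, p(m(p(p(e)), b, a))))  →  p(p(a))   [R1 at 1]

p(p(a))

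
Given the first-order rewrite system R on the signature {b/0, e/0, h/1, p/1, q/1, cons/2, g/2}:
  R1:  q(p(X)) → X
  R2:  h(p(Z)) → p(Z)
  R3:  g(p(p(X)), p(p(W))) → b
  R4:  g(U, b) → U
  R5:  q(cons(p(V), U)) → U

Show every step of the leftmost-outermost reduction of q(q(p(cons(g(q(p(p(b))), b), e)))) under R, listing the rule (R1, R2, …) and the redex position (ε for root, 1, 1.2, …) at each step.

1. q(q(p(cons(g(q(p(p(b))), b), e))))  →  q(cons(g(q(p(p(b))), b), e))   [R1 at 1]
2. q(cons(g(q(p(p(b))), b), e))  →  q(cons(q(p(p(b))), e))   [R4 at 1.1]
3. q(cons(q(p(p(b))), e))  →  q(cons(p(b), e))   [R1 at 1.1]
4. q(cons(p(b), e))  →  e   [R5 at ε]

e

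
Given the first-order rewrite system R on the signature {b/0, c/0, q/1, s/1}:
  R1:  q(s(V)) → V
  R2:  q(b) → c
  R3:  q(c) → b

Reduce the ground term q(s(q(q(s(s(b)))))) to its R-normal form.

1. q(s(q(q(s(s(b))))))  →  q(q(s(s(b))))   [R1 at ε]
2. q(q(s(s(b))))  →  q(s(b))   [R1 at 1]
3. q(s(b))  →  b   [R1 at ε]

b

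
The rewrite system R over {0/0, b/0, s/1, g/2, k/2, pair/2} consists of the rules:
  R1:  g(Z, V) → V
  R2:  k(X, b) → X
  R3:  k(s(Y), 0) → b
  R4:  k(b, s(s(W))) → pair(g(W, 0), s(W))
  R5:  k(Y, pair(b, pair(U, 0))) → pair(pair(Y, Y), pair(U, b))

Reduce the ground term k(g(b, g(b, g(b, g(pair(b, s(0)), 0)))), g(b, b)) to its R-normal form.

1. k(g(b, g(b, g(b, g(pair(b, s(0)), 0)))), g(b, b))  →  k(g(b, g(b, g(pair(b, s(0)), 0))), g(b, b))   [R1 at 1]
2. k(g(b, g(b, g(pair(b, s(0)), 0))), g(b, b))  →  k(g(b, g(pair(b, s(0)), 0)), g(b, b))   [R1 at 1]
3. k(g(b, g(pair(b, s(0)), 0)), g(b, b))  →  k(g(pair(b, s(0)), 0), g(b, b))   [R1 at 1]
4. k(g(pair(b, s(0)), 0), g(b, b))  →  k(0, g(b, b))   [R1 at 1]
5. k(0, g(b, b))  →  k(0, b)   [R1 at 2]
6. k(0, b)  →  0   [R2 at ε]

0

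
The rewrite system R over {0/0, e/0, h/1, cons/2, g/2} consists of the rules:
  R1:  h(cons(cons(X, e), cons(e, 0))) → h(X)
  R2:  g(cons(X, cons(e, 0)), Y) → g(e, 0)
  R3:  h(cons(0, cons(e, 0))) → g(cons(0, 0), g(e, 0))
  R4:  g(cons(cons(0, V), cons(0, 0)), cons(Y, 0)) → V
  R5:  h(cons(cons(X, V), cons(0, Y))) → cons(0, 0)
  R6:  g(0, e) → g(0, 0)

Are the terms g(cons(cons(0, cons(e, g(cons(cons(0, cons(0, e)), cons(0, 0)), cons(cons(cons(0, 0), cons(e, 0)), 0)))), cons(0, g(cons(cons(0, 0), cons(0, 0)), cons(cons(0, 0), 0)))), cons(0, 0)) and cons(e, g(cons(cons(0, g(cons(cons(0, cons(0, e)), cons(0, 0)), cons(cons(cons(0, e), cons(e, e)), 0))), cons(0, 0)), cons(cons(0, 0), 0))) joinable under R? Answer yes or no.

Reduce t₁ = g(cons(cons(0, cons(e, g(cons(cons(0, cons(0, e)), cons(0, 0)), cons(cons(cons(0, 0), cons(e, 0)), 0)))), cons(0, g(cons(cons(0, 0), cons(0, 0)), cons(cons(0, 0), 0)))), cons(0, 0)):
1. g(cons(cons(0, cons(e, g(cons(cons(0, cons(0, e)), cons(0, 0)), cons(cons(cons(0, 0), cons(e, 0)), 0)))), cons(0, g(cons(cons(0, 0), cons(0, 0)), cons(cons(0, 0), 0)))), cons(0, 0))  →  g(cons(cons(0, cons(e, cons(0, e))), cons(0, g(cons(cons(0, 0), cons(0, 0)), cons(cons(0, 0), 0)))), cons(0, 0))   [R4 at 1.1.2.2]
2. g(cons(cons(0, cons(e, cons(0, e))), cons(0, g(cons(cons(0, 0), cons(0, 0)), cons(cons(0, 0), 0)))), cons(0, 0))  →  g(cons(cons(0, cons(e, cons(0, e))), cons(0, 0)), cons(0, 0))   [R4 at 1.2.2]
3. g(cons(cons(0, cons(e, cons(0, e))), cons(0, 0)), cons(0, 0))  →  cons(e, cons(0, e))   [R4 at ε]

Reduce t₂ = cons(e, g(cons(cons(0, g(cons(cons(0, cons(0, e)), cons(0, 0)), cons(cons(cons(0, e), cons(e, e)), 0))), cons(0, 0)), cons(cons(0, 0), 0))):
1. cons(e, g(cons(cons(0, g(cons(cons(0, cons(0, e)), cons(0, 0)), cons(cons(cons(0, e), cons(e, e)), 0))), cons(0, 0)), cons(cons(0, 0), 0)))  →  cons(e, g(cons(cons(0, cons(0, e)), cons(0, 0)), cons(cons(cons(0, e), cons(e, e)), 0)))   [R4 at 2]
2. cons(e, g(cons(cons(0, cons(0, e)), cons(0, 0)), cons(cons(cons(0, e), cons(e, e)), 0)))  →  cons(e, cons(0, e))   [R4 at 2]

yes — NF(t₁) = cons(e, cons(0, e)), NF(t₂) = cons(e, cons(0, e))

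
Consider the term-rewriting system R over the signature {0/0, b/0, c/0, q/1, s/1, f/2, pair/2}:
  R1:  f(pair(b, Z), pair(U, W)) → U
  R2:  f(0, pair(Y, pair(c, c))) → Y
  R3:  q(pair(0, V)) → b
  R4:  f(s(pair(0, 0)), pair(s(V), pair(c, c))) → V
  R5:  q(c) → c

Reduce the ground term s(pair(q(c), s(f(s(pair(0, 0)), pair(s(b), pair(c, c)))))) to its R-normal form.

s(pair(c, s(b)))

1. s(pair(q(c), s(f(s(pair(0, 0)), pair(s(b), pair(c, c))))))  →  s(pair(c, s(f(s(pair(0, 0)), pair(s(b), pair(c, c))))))   [R5 at 1.1]
2. s(pair(c, s(f(s(pair(0, 0)), pair(s(b), pair(c, c))))))  →  s(pair(c, s(b)))   [R4 at 1.2.1]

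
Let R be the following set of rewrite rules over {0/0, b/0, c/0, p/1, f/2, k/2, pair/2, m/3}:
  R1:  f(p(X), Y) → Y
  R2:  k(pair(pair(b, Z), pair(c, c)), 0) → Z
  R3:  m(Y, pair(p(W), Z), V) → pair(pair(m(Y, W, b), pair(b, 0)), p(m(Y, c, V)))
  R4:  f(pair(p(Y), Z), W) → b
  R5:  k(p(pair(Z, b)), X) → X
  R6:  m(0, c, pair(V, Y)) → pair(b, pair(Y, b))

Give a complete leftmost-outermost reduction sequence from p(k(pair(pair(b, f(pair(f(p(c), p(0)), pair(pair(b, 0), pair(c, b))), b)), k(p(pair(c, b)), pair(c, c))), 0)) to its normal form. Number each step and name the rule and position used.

1. p(k(pair(pair(b, f(pair(f(p(c), p(0)), pair(pair(b, 0), pair(c, b))), b)), k(p(pair(c, b)), pair(c, c))), 0))  →  p(k(pair(pair(b, f(pair(p(0), pair(pair(b, 0), pair(c, b))), b)), k(p(pair(c, b)), pair(c, c))), 0))   [R1 at 1.1.1.2.1.1]
2. p(k(pair(pair(b, f(pair(p(0), pair(pair(b, 0), pair(c, b))), b)), k(p(pair(c, b)), pair(c, c))), 0))  →  p(k(pair(pair(b, b), k(p(pair(c, b)), pair(c, c))), 0))   [R4 at 1.1.1.2]
3. p(k(pair(pair(b, b), k(p(pair(c, b)), pair(c, c))), 0))  →  p(k(pair(pair(b, b), pair(c, c)), 0))   [R5 at 1.1.2]
4. p(k(pair(pair(b, b), pair(c, c)), 0))  →  p(b)   [R2 at 1]

p(b)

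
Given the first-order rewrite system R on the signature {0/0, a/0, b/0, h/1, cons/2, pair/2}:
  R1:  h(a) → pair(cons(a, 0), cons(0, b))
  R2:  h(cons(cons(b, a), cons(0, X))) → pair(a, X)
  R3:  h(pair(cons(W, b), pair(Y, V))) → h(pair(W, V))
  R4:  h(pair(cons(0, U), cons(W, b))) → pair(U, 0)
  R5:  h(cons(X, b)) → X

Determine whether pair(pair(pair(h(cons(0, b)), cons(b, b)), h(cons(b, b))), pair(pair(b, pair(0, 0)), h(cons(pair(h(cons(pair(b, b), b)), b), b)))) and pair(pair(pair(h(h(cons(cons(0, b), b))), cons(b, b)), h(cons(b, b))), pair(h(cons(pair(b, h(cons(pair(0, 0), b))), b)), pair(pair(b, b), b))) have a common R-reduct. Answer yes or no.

Reduce t₁ = pair(pair(pair(h(cons(0, b)), cons(b, b)), h(cons(b, b))), pair(pair(b, pair(0, 0)), h(cons(pair(h(cons(pair(b, b), b)), b), b)))):
1. pair(pair(pair(h(cons(0, b)), cons(b, b)), h(cons(b, b))), pair(pair(b, pair(0, 0)), h(cons(pair(h(cons(pair(b, b), b)), b), b))))  →  pair(pair(pair(0, cons(b, b)), h(cons(b, b))), pair(pair(b, pair(0, 0)), h(cons(pair(h(cons(pair(b, b), b)), b), b))))   [R5 at 1.1.1]
2. pair(pair(pair(0, cons(b, b)), h(cons(b, b))), pair(pair(b, pair(0, 0)), h(cons(pair(h(cons(pair(b, b), b)), b), b))))  →  pair(pair(pair(0, cons(b, b)), b), pair(pair(b, pair(0, 0)), h(cons(pair(h(cons(pair(b, b), b)), b), b))))   [R5 at 1.2]
3. pair(pair(pair(0, cons(b, b)), b), pair(pair(b, pair(0, 0)), h(cons(pair(h(cons(pair(b, b), b)), b), b))))  →  pair(pair(pair(0, cons(b, b)), b), pair(pair(b, pair(0, 0)), pair(h(cons(pair(b, b), b)), b)))   [R5 at 2.2]
4. pair(pair(pair(0, cons(b, b)), b), pair(pair(b, pair(0, 0)), pair(h(cons(pair(b, b), b)), b)))  →  pair(pair(pair(0, cons(b, b)), b), pair(pair(b, pair(0, 0)), pair(pair(b, b), b)))   [R5 at 2.2.1]

Reduce t₂ = pair(pair(pair(h(h(cons(cons(0, b), b))), cons(b, b)), h(cons(b, b))), pair(h(cons(pair(b, h(cons(pair(0, 0), b))), b)), pair(pair(b, b), b))):
1. pair(pair(pair(h(h(cons(cons(0, b), b))), cons(b, b)), h(cons(b, b))), pair(h(cons(pair(b, h(cons(pair(0, 0), b))), b)), pair(pair(b, b), b)))  →  pair(pair(pair(h(cons(0, b)), cons(b, b)), h(cons(b, b))), pair(h(cons(pair(b, h(cons(pair(0, 0), b))), b)), pair(pair(b, b), b)))   [R5 at 1.1.1.1]
2. pair(pair(pair(h(cons(0, b)), cons(b, b)), h(cons(b, b))), pair(h(cons(pair(b, h(cons(pair(0, 0), b))), b)), pair(pair(b, b), b)))  →  pair(pair(pair(0, cons(b, b)), h(cons(b, b))), pair(h(cons(pair(b, h(cons(pair(0, 0), b))), b)), pair(pair(b, b), b)))   [R5 at 1.1.1]
3. pair(pair(pair(0, cons(b, b)), h(cons(b, b))), pair(h(cons(pair(b, h(cons(pair(0, 0), b))), b)), pair(pair(b, b), b)))  →  pair(pair(pair(0, cons(b, b)), b), pair(h(cons(pair(b, h(cons(pair(0, 0), b))), b)), pair(pair(b, b), b)))   [R5 at 1.2]
4. pair(pair(pair(0, cons(b, b)), b), pair(h(cons(pair(b, h(cons(pair(0, 0), b))), b)), pair(pair(b, b), b)))  →  pair(pair(pair(0, cons(b, b)), b), pair(pair(b, h(cons(pair(0, 0), b))), pair(pair(b, b), b)))   [R5 at 2.1]
5. pair(pair(pair(0, cons(b, b)), b), pair(pair(b, h(cons(pair(0, 0), b))), pair(pair(b, b), b)))  →  pair(pair(pair(0, cons(b, b)), b), pair(pair(b, pair(0, 0)), pair(pair(b, b), b)))   [R5 at 2.1.2]

yes — NF(t₁) = pair(pair(pair(0, cons(b, b)), b), pair(pair(b, pair(0, 0)), pair(pair(b, b), b))), NF(t₂) = pair(pair(pair(0, cons(b, b)), b), pair(pair(b, pair(0, 0)), pair(pair(b, b), b)))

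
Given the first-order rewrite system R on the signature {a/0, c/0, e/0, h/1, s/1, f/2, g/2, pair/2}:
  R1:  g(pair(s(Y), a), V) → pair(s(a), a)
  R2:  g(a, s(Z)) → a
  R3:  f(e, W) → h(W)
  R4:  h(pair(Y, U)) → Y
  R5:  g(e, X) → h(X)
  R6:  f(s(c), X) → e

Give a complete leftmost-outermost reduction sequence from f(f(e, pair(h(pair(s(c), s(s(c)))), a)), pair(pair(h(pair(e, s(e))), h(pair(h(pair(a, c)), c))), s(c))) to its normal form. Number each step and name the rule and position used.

e

1. f(f(e, pair(h(pair(s(c), s(s(c)))), a)), pair(pair(h(pair(e, s(e))), h(pair(h(pair(a, c)), c))), s(c)))  →  f(h(pair(h(pair(s(c), s(s(c)))), a)), pair(pair(h(pair(e, s(e))), h(pair(h(pair(a, c)), c))), s(c)))   [R3 at 1]
2. f(h(pair(h(pair(s(c), s(s(c)))), a)), pair(pair(h(pair(e, s(e))), h(pair(h(pair(a, c)), c))), s(c)))  →  f(h(pair(s(c), s(s(c)))), pair(pair(h(pair(e, s(e))), h(pair(h(pair(a, c)), c))), s(c)))   [R4 at 1]
3. f(h(pair(s(c), s(s(c)))), pair(pair(h(pair(e, s(e))), h(pair(h(pair(a, c)), c))), s(c)))  →  f(s(c), pair(pair(h(pair(e, s(e))), h(pair(h(pair(a, c)), c))), s(c)))   [R4 at 1]
4. f(s(c), pair(pair(h(pair(e, s(e))), h(pair(h(pair(a, c)), c))), s(c)))  →  e   [R6 at ε]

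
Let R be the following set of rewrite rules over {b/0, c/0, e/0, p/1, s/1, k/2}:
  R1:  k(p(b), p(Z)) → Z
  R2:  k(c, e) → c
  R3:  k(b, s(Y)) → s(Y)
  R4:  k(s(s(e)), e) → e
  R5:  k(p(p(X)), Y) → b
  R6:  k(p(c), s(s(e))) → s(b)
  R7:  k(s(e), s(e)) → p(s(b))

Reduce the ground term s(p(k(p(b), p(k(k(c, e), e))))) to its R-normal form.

s(p(c))

1. s(p(k(p(b), p(k(k(c, e), e)))))  →  s(p(k(k(c, e), e)))   [R1 at 1.1]
2. s(p(k(k(c, e), e)))  →  s(p(k(c, e)))   [R2 at 1.1.1]
3. s(p(k(c, e)))  →  s(p(c))   [R2 at 1.1]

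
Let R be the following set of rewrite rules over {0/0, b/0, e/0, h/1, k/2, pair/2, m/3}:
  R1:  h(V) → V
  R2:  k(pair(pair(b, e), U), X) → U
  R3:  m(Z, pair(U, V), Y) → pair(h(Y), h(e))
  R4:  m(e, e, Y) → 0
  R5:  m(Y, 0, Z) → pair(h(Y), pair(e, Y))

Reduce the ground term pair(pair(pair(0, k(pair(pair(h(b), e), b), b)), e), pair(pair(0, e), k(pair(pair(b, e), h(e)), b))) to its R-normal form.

pair(pair(pair(0, b), e), pair(pair(0, e), e))

1. pair(pair(pair(0, k(pair(pair(h(b), e), b), b)), e), pair(pair(0, e), k(pair(pair(b, e), h(e)), b)))  →  pair(pair(pair(0, k(pair(pair(b, e), b), b)), e), pair(pair(0, e), k(pair(pair(b, e), h(e)), b)))   [R1 at 1.1.2.1.1.1]
2. pair(pair(pair(0, k(pair(pair(b, e), b), b)), e), pair(pair(0, e), k(pair(pair(b, e), h(e)), b)))  →  pair(pair(pair(0, b), e), pair(pair(0, e), k(pair(pair(b, e), h(e)), b)))   [R2 at 1.1.2]
3. pair(pair(pair(0, b), e), pair(pair(0, e), k(pair(pair(b, e), h(e)), b)))  →  pair(pair(pair(0, b), e), pair(pair(0, e), h(e)))   [R2 at 2.2]
4. pair(pair(pair(0, b), e), pair(pair(0, e), h(e)))  →  pair(pair(pair(0, b), e), pair(pair(0, e), e))   [R1 at 2.2]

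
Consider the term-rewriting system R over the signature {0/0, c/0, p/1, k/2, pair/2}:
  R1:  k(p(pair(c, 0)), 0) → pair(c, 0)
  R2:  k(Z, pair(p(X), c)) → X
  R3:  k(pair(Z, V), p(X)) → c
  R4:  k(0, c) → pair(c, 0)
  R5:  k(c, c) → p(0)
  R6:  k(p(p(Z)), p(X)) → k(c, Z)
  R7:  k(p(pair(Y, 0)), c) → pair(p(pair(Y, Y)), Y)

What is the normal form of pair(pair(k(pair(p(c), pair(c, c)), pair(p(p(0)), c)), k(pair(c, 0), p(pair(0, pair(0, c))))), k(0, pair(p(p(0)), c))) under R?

1. pair(pair(k(pair(p(c), pair(c, c)), pair(p(p(0)), c)), k(pair(c, 0), p(pair(0, pair(0, c))))), k(0, pair(p(p(0)), c)))  →  pair(pair(p(0), k(pair(c, 0), p(pair(0, pair(0, c))))), k(0, pair(p(p(0)), c)))   [R2 at 1.1]
2. pair(pair(p(0), k(pair(c, 0), p(pair(0, pair(0, c))))), k(0, pair(p(p(0)), c)))  →  pair(pair(p(0), c), k(0, pair(p(p(0)), c)))   [R3 at 1.2]
3. pair(pair(p(0), c), k(0, pair(p(p(0)), c)))  →  pair(pair(p(0), c), p(0))   [R2 at 2]

pair(pair(p(0), c), p(0))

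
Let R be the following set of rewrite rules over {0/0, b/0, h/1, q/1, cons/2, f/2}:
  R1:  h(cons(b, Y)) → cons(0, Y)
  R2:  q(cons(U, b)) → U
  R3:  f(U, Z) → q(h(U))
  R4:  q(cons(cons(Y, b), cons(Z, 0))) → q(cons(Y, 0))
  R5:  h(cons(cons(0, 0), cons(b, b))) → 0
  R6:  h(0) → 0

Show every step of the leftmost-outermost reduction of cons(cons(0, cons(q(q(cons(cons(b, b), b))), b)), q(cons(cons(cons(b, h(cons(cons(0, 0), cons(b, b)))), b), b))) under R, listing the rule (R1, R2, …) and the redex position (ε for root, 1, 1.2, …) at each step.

1. cons(cons(0, cons(q(q(cons(cons(b, b), b))), b)), q(cons(cons(cons(b, h(cons(cons(0, 0), cons(b, b)))), b), b)))  →  cons(cons(0, cons(q(cons(b, b)), b)), q(cons(cons(cons(b, h(cons(cons(0, 0), cons(b, b)))), b), b)))   [R2 at 1.2.1.1]
2. cons(cons(0, cons(q(cons(b, b)), b)), q(cons(cons(cons(b, h(cons(cons(0, 0), cons(b, b)))), b), b)))  →  cons(cons(0, cons(b, b)), q(cons(cons(cons(b, h(cons(cons(0, 0), cons(b, b)))), b), b)))   [R2 at 1.2.1]
3. cons(cons(0, cons(b, b)), q(cons(cons(cons(b, h(cons(cons(0, 0), cons(b, b)))), b), b)))  →  cons(cons(0, cons(b, b)), cons(cons(b, h(cons(cons(0, 0), cons(b, b)))), b))   [R2 at 2]
4. cons(cons(0, cons(b, b)), cons(cons(b, h(cons(cons(0, 0), cons(b, b)))), b))  →  cons(cons(0, cons(b, b)), cons(cons(b, 0), b))   [R5 at 2.1.2]

cons(cons(0, cons(b, b)), cons(cons(b, 0), b))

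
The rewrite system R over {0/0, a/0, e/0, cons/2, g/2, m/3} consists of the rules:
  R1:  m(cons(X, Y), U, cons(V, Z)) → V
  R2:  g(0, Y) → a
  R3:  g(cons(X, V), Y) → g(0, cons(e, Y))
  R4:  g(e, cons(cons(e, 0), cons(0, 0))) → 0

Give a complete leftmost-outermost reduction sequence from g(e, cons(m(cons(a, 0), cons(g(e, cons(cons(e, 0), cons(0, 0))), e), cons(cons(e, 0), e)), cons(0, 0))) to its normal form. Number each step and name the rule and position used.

1. g(e, cons(m(cons(a, 0), cons(g(e, cons(cons(e, 0), cons(0, 0))), e), cons(cons(e, 0), e)), cons(0, 0)))  →  g(e, cons(cons(e, 0), cons(0, 0)))   [R1 at 2.1]
2. g(e, cons(cons(e, 0), cons(0, 0)))  →  0   [R4 at ε]

0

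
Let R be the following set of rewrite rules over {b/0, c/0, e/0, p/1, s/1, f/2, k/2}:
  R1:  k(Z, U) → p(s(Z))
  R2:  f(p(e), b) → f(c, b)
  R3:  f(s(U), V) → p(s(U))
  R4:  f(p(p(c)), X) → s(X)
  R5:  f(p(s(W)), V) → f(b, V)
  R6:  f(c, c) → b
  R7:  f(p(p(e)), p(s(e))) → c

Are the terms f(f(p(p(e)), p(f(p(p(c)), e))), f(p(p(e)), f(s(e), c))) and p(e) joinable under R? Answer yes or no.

no — NF(t₁) = b, NF(t₂) = p(e)

Reduce t₁ = f(f(p(p(e)), p(f(p(p(c)), e))), f(p(p(e)), f(s(e), c))):
1. f(f(p(p(e)), p(f(p(p(c)), e))), f(p(p(e)), f(s(e), c)))  →  f(f(p(p(e)), p(s(e))), f(p(p(e)), f(s(e), c)))   [R4 at 1.2.1]
2. f(f(p(p(e)), p(s(e))), f(p(p(e)), f(s(e), c)))  →  f(c, f(p(p(e)), f(s(e), c)))   [R7 at 1]
3. f(c, f(p(p(e)), f(s(e), c)))  →  f(c, f(p(p(e)), p(s(e))))   [R3 at 2.2]
4. f(c, f(p(p(e)), p(s(e))))  →  f(c, c)   [R7 at 2]
5. f(c, c)  →  b   [R6 at ε]

Reduce t₂ = p(e):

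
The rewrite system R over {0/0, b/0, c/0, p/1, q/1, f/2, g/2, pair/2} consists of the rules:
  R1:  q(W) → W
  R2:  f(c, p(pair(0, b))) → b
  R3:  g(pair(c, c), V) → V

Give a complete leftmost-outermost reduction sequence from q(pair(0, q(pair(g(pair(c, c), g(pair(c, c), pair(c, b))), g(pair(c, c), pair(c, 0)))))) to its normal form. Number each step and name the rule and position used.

pair(0, pair(pair(c, b), pair(c, 0)))

1. q(pair(0, q(pair(g(pair(c, c), g(pair(c, c), pair(c, b))), g(pair(c, c), pair(c, 0))))))  →  pair(0, q(pair(g(pair(c, c), g(pair(c, c), pair(c, b))), g(pair(c, c), pair(c, 0)))))   [R1 at ε]
2. pair(0, q(pair(g(pair(c, c), g(pair(c, c), pair(c, b))), g(pair(c, c), pair(c, 0)))))  →  pair(0, pair(g(pair(c, c), g(pair(c, c), pair(c, b))), g(pair(c, c), pair(c, 0))))   [R1 at 2]
3. pair(0, pair(g(pair(c, c), g(pair(c, c), pair(c, b))), g(pair(c, c), pair(c, 0))))  →  pair(0, pair(g(pair(c, c), pair(c, b)), g(pair(c, c), pair(c, 0))))   [R3 at 2.1]
4. pair(0, pair(g(pair(c, c), pair(c, b)), g(pair(c, c), pair(c, 0))))  →  pair(0, pair(pair(c, b), g(pair(c, c), pair(c, 0))))   [R3 at 2.1]
5. pair(0, pair(pair(c, b), g(pair(c, c), pair(c, 0))))  →  pair(0, pair(pair(c, b), pair(c, 0)))   [R3 at 2.2]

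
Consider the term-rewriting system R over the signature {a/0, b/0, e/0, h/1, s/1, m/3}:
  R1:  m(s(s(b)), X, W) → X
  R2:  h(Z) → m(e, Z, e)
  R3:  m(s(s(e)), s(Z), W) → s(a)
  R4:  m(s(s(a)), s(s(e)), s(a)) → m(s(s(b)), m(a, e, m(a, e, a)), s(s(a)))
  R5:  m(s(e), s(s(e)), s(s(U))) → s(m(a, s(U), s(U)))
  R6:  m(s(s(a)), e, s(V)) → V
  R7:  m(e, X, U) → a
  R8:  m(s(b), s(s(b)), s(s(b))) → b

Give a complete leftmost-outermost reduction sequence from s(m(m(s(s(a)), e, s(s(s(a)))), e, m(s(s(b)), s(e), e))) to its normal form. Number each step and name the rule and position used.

1. s(m(m(s(s(a)), e, s(s(s(a)))), e, m(s(s(b)), s(e), e)))  →  s(m(s(s(a)), e, m(s(s(b)), s(e), e)))   [R6 at 1.1]
2. s(m(s(s(a)), e, m(s(s(b)), s(e), e)))  →  s(m(s(s(a)), e, s(e)))   [R1 at 1.3]
3. s(m(s(s(a)), e, s(e)))  →  s(e)   [R6 at 1]

s(e)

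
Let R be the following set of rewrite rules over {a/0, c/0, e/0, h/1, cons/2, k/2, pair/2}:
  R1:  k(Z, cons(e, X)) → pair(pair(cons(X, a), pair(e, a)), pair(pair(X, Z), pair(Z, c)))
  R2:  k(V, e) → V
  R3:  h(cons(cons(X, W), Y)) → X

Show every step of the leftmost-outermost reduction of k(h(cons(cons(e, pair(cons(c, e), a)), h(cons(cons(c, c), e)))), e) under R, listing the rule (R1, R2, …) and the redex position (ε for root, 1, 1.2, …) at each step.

e

1. k(h(cons(cons(e, pair(cons(c, e), a)), h(cons(cons(c, c), e)))), e)  →  h(cons(cons(e, pair(cons(c, e), a)), h(cons(cons(c, c), e))))   [R2 at ε]
2. h(cons(cons(e, pair(cons(c, e), a)), h(cons(cons(c, c), e))))  →  e   [R3 at ε]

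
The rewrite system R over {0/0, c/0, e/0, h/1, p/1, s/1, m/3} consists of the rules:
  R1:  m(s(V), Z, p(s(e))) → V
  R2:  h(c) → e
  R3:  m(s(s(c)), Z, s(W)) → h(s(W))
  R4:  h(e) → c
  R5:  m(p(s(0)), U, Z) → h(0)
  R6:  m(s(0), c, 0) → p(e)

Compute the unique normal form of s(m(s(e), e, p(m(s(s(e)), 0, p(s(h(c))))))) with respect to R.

1. s(m(s(e), e, p(m(s(s(e)), 0, p(s(h(c)))))))  →  s(m(s(e), e, p(m(s(s(e)), 0, p(s(e))))))   [R2 at 1.3.1.3.1.1]
2. s(m(s(e), e, p(m(s(s(e)), 0, p(s(e))))))  →  s(m(s(e), e, p(s(e))))   [R1 at 1.3.1]
3. s(m(s(e), e, p(s(e))))  →  s(e)   [R1 at 1]

s(e)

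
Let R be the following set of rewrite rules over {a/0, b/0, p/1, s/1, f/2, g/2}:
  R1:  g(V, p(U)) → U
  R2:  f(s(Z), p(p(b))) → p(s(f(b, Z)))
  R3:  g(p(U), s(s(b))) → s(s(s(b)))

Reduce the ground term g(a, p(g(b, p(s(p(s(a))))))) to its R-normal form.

s(p(s(a)))

1. g(a, p(g(b, p(s(p(s(a)))))))  →  g(b, p(s(p(s(a)))))   [R1 at ε]
2. g(b, p(s(p(s(a)))))  →  s(p(s(a)))   [R1 at ε]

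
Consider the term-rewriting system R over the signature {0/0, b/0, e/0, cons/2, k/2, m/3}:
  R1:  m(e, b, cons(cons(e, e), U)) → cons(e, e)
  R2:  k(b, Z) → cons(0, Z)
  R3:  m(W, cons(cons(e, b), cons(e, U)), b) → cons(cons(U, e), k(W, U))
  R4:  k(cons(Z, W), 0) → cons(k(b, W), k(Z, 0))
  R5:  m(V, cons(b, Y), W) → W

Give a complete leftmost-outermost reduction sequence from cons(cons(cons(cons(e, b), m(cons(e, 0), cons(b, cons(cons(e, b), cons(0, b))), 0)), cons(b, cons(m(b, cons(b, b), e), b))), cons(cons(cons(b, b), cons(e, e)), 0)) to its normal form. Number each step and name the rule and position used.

1. cons(cons(cons(cons(e, b), m(cons(e, 0), cons(b, cons(cons(e, b), cons(0, b))), 0)), cons(b, cons(m(b, cons(b, b), e), b))), cons(cons(cons(b, b), cons(e, e)), 0))  →  cons(cons(cons(cons(e, b), 0), cons(b, cons(m(b, cons(b, b), e), b))), cons(cons(cons(b, b), cons(e, e)), 0))   [R5 at 1.1.2]
2. cons(cons(cons(cons(e, b), 0), cons(b, cons(m(b, cons(b, b), e), b))), cons(cons(cons(b, b), cons(e, e)), 0))  →  cons(cons(cons(cons(e, b), 0), cons(b, cons(e, b))), cons(cons(cons(b, b), cons(e, e)), 0))   [R5 at 1.2.2.1]

cons(cons(cons(cons(e, b), 0), cons(b, cons(e, b))), cons(cons(cons(b, b), cons(e, e)), 0))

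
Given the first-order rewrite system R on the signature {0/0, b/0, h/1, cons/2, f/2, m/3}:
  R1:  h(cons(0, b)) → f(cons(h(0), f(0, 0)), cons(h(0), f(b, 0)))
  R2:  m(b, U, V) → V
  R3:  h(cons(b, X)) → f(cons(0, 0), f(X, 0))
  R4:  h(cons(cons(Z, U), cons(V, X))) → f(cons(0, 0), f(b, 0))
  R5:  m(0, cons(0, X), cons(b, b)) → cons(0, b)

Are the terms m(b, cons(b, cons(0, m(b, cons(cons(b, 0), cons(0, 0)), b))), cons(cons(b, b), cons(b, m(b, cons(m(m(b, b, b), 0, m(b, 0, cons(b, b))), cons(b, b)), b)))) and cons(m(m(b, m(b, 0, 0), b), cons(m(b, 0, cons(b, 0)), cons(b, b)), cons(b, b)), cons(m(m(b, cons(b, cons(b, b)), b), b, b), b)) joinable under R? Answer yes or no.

Reduce t₁ = m(b, cons(b, cons(0, m(b, cons(cons(b, 0), cons(0, 0)), b))), cons(cons(b, b), cons(b, m(b, cons(m(m(b, b, b), 0, m(b, 0, cons(b, b))), cons(b, b)), b)))):
1. m(b, cons(b, cons(0, m(b, cons(cons(b, 0), cons(0, 0)), b))), cons(cons(b, b), cons(b, m(b, cons(m(m(b, b, b), 0, m(b, 0, cons(b, b))), cons(b, b)), b))))  →  cons(cons(b, b), cons(b, m(b, cons(m(m(b, b, b), 0, m(b, 0, cons(b, b))), cons(b, b)), b)))   [R2 at ε]
2. cons(cons(b, b), cons(b, m(b, cons(m(m(b, b, b), 0, m(b, 0, cons(b, b))), cons(b, b)), b)))  →  cons(cons(b, b), cons(b, b))   [R2 at 2.2]

Reduce t₂ = cons(m(m(b, m(b, 0, 0), b), cons(m(b, 0, cons(b, 0)), cons(b, b)), cons(b, b)), cons(m(m(b, cons(b, cons(b, b)), b), b, b), b)):
1. cons(m(m(b, m(b, 0, 0), b), cons(m(b, 0, cons(b, 0)), cons(b, b)), cons(b, b)), cons(m(m(b, cons(b, cons(b, b)), b), b, b), b))  →  cons(m(b, cons(m(b, 0, cons(b, 0)), cons(b, b)), cons(b, b)), cons(m(m(b, cons(b, cons(b, b)), b), b, b), b))   [R2 at 1.1]
2. cons(m(b, cons(m(b, 0, cons(b, 0)), cons(b, b)), cons(b, b)), cons(m(m(b, cons(b, cons(b, b)), b), b, b), b))  →  cons(cons(b, b), cons(m(m(b, cons(b, cons(b, b)), b), b, b), b))   [R2 at 1]
3. cons(cons(b, b), cons(m(m(b, cons(b, cons(b, b)), b), b, b), b))  →  cons(cons(b, b), cons(m(b, b, b), b))   [R2 at 2.1.1]
4. cons(cons(b, b), cons(m(b, b, b), b))  →  cons(cons(b, b), cons(b, b))   [R2 at 2.1]

yes — NF(t₁) = cons(cons(b, b), cons(b, b)), NF(t₂) = cons(cons(b, b), cons(b, b))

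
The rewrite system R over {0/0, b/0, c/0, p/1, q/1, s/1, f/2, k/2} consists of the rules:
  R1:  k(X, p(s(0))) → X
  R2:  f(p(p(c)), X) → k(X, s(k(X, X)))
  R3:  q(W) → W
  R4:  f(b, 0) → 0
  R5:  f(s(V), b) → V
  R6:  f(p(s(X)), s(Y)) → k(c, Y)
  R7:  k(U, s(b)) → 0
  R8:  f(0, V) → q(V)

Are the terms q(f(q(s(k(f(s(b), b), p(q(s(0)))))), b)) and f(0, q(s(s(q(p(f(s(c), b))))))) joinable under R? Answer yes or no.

no — NF(t₁) = b, NF(t₂) = s(s(p(c)))

Reduce t₁ = q(f(q(s(k(f(s(b), b), p(q(s(0)))))), b)):
1. q(f(q(s(k(f(s(b), b), p(q(s(0)))))), b))  →  f(q(s(k(f(s(b), b), p(q(s(0)))))), b)   [R3 at ε]
2. f(q(s(k(f(s(b), b), p(q(s(0)))))), b)  →  f(s(k(f(s(b), b), p(q(s(0))))), b)   [R3 at 1]
3. f(s(k(f(s(b), b), p(q(s(0))))), b)  →  k(f(s(b), b), p(q(s(0))))   [R5 at ε]
4. k(f(s(b), b), p(q(s(0))))  →  k(b, p(q(s(0))))   [R5 at 1]
5. k(b, p(q(s(0))))  →  k(b, p(s(0)))   [R3 at 2.1]
6. k(b, p(s(0)))  →  b   [R1 at ε]

Reduce t₂ = f(0, q(s(s(q(p(f(s(c), b))))))):
1. f(0, q(s(s(q(p(f(s(c), b)))))))  →  q(q(s(s(q(p(f(s(c), b)))))))   [R8 at ε]
2. q(q(s(s(q(p(f(s(c), b)))))))  →  q(s(s(q(p(f(s(c), b))))))   [R3 at ε]
3. q(s(s(q(p(f(s(c), b))))))  →  s(s(q(p(f(s(c), b)))))   [R3 at ε]
4. s(s(q(p(f(s(c), b)))))  →  s(s(p(f(s(c), b))))   [R3 at 1.1]
5. s(s(p(f(s(c), b))))  →  s(s(p(c)))   [R5 at 1.1.1]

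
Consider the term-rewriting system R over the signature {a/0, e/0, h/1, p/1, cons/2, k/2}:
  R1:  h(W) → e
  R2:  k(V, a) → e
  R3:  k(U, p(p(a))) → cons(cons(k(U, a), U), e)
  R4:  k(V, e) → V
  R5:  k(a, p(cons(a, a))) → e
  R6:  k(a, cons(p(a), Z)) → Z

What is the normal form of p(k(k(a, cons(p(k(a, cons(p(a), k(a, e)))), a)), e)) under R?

p(a)

1. p(k(k(a, cons(p(k(a, cons(p(a), k(a, e)))), a)), e))  →  p(k(a, cons(p(k(a, cons(p(a), k(a, e)))), a)))   [R4 at 1]
2. p(k(a, cons(p(k(a, cons(p(a), k(a, e)))), a)))  →  p(k(a, cons(p(k(a, e)), a)))   [R6 at 1.2.1.1]
3. p(k(a, cons(p(k(a, e)), a)))  →  p(k(a, cons(p(a), a)))   [R4 at 1.2.1.1]
4. p(k(a, cons(p(a), a)))  →  p(a)   [R6 at 1]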